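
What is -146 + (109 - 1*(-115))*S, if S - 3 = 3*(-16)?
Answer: -10226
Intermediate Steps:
S = -45 (S = 3 + 3*(-16) = 3 - 48 = -45)
-146 + (109 - 1*(-115))*S = -146 + (109 - 1*(-115))*(-45) = -146 + (109 + 115)*(-45) = -146 + 224*(-45) = -146 - 10080 = -10226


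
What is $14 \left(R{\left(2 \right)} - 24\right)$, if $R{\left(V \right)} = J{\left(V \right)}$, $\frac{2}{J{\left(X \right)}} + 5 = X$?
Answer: $- \frac{1036}{3} \approx -345.33$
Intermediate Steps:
$J{\left(X \right)} = \frac{2}{-5 + X}$
$R{\left(V \right)} = \frac{2}{-5 + V}$
$14 \left(R{\left(2 \right)} - 24\right) = 14 \left(\frac{2}{-5 + 2} - 24\right) = 14 \left(\frac{2}{-3} - 24\right) = 14 \left(2 \left(- \frac{1}{3}\right) - 24\right) = 14 \left(- \frac{2}{3} - 24\right) = 14 \left(- \frac{74}{3}\right) = - \frac{1036}{3}$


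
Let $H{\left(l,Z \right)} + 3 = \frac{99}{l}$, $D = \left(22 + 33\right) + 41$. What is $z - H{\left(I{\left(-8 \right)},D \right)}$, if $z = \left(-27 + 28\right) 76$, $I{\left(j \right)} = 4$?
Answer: $\frac{217}{4} \approx 54.25$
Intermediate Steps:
$D = 96$ ($D = 55 + 41 = 96$)
$H{\left(l,Z \right)} = -3 + \frac{99}{l}$
$z = 76$ ($z = 1 \cdot 76 = 76$)
$z - H{\left(I{\left(-8 \right)},D \right)} = 76 - \left(-3 + \frac{99}{4}\right) = 76 - \frac{87}{4} = \frac{217}{4}$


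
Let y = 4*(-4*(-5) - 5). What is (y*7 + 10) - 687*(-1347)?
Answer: 925819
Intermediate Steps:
y = 60 (y = 4*(20 - 5) = 4*15 = 60)
(y*7 + 10) - 687*(-1347) = (60*7 + 10) - 687*(-1347) = (420 + 10) + 925389 = 430 + 925389 = 925819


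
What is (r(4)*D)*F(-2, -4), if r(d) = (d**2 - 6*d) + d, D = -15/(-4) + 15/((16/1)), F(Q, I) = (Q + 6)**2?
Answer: -300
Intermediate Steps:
F(Q, I) = (6 + Q)**2
D = 75/16 (D = -15*(-1/4) + 15/((16*1)) = 15/4 + 15/16 = 75/16 ≈ 4.6875)
r(d) = d**2 - 5*d
(r(4)*D)*F(-2, -4) = ((4*(-5 + 4))*(75/16))*(6 - 2)**2 = ((4*(-1))*(75/16))*4**2 = -4*75/16*16 = -75/4*16 = -300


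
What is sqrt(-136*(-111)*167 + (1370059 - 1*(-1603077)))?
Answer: 2*sqrt(1373542) ≈ 2344.0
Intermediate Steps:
sqrt(-136*(-111)*167 + (1370059 - 1*(-1603077))) = sqrt(15096*167 + (1370059 + 1603077)) = sqrt(2521032 + 2973136) = sqrt(5494168) = 2*sqrt(1373542)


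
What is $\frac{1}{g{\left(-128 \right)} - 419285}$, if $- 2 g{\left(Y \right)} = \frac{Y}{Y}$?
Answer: $- \frac{2}{838571} \approx -2.385 \cdot 10^{-6}$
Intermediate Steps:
$g{\left(Y \right)} = - \frac{1}{2}$ ($g{\left(Y \right)} = - \frac{Y \frac{1}{Y}}{2} = \left(- \frac{1}{2}\right) 1 = - \frac{1}{2}$)
$\frac{1}{g{\left(-128 \right)} - 419285} = \frac{1}{- \frac{1}{2} - 419285} = \frac{1}{- \frac{838571}{2}} = - \frac{2}{838571}$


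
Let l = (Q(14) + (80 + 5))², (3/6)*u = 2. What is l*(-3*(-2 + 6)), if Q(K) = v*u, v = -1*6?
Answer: -44652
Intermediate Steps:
u = 4 (u = 2*2 = 4)
v = -6
Q(K) = -24 (Q(K) = -6*4 = -24)
l = 3721 (l = (-24 + (80 + 5))² = (-24 + 85)² = 61² = 3721)
l*(-3*(-2 + 6)) = 3721*(-3*(-2 + 6)) = 3721*(-3*4) = 3721*(-12) = -44652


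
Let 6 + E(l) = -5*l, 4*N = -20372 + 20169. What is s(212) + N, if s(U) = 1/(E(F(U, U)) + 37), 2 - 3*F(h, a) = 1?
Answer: -4463/88 ≈ -50.716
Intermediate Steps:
N = -203/4 (N = (-20372 + 20169)/4 = (¼)*(-203) = -203/4 ≈ -50.750)
F(h, a) = ⅓ (F(h, a) = ⅔ - ⅓*1 = ⅔ - ⅓ = ⅓)
E(l) = -6 - 5*l
s(U) = 3/88 (s(U) = 1/((-6 - 5*⅓) + 37) = 1/((-6 - 5/3) + 37) = 1/(-23/3 + 37) = 1/(88/3) = 3/88)
s(212) + N = 3/88 - 203/4 = -4463/88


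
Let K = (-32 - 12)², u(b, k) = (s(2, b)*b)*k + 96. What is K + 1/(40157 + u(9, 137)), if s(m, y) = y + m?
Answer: 104187777/53816 ≈ 1936.0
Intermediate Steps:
s(m, y) = m + y
u(b, k) = 96 + b*k*(2 + b) (u(b, k) = ((2 + b)*b)*k + 96 = (b*(2 + b))*k + 96 = b*k*(2 + b) + 96 = 96 + b*k*(2 + b))
K = 1936 (K = (-44)² = 1936)
K + 1/(40157 + u(9, 137)) = 1936 + 1/(40157 + (96 + 9*137*(2 + 9))) = 1936 + 1/(40157 + (96 + 9*137*11)) = 1936 + 1/(40157 + (96 + 13563)) = 1936 + 1/(40157 + 13659) = 1936 + 1/53816 = 104187777/53816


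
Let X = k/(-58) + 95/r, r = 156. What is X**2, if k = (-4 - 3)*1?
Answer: 10896601/20466576 ≈ 0.53241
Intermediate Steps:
k = -7 (k = -7*1 = -7)
X = 3301/4524 (X = -7/(-58) + 95/156 = -7*(-1/58) + 95*(1/156) = 7/58 + 95/156 = 3301/4524 ≈ 0.72966)
X**2 = (3301/4524)**2 = 10896601/20466576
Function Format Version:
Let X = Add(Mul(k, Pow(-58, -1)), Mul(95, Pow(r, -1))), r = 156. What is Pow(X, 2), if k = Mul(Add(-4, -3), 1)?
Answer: Rational(10896601, 20466576) ≈ 0.53241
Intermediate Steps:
k = -7 (k = Mul(-7, 1) = -7)
X = Rational(3301, 4524) (X = Add(Mul(-7, Pow(-58, -1)), Mul(95, Pow(156, -1))) = Add(Mul(-7, Rational(-1, 58)), Mul(95, Rational(1, 156))) = Add(Rational(7, 58), Rational(95, 156)) = Rational(3301, 4524) ≈ 0.72966)
Pow(X, 2) = Pow(Rational(3301, 4524), 2) = Rational(10896601, 20466576)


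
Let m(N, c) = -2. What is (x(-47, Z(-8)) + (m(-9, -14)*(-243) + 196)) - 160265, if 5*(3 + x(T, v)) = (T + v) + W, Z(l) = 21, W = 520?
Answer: -797436/5 ≈ -1.5949e+5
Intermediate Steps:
x(T, v) = 101 + T/5 + v/5 (x(T, v) = -3 + ((T + v) + 520)/5 = -3 + (520 + T + v)/5 = -3 + (104 + T/5 + v/5) = 101 + T/5 + v/5)
(x(-47, Z(-8)) + (m(-9, -14)*(-243) + 196)) - 160265 = ((101 + (⅕)*(-47) + (⅕)*21) + (-2*(-243) + 196)) - 160265 = ((101 - 47/5 + 21/5) + (486 + 196)) - 160265 = (479/5 + 682) - 160265 = 3889/5 - 160265 = -797436/5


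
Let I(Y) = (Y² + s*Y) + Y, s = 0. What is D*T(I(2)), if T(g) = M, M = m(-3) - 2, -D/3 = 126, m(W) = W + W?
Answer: 3024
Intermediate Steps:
m(W) = 2*W
D = -378 (D = -3*126 = -378)
M = -8 (M = 2*(-3) - 2 = -6 - 2 = -8)
I(Y) = Y + Y² (I(Y) = (Y² + 0*Y) + Y = (Y² + 0) + Y = Y² + Y = Y + Y²)
T(g) = -8
D*T(I(2)) = -378*(-8) = 3024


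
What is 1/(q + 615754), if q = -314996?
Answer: 1/300758 ≈ 3.3249e-6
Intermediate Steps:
1/(q + 615754) = 1/(-314996 + 615754) = 1/300758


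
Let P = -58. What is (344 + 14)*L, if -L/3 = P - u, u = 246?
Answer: 326496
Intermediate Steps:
L = 912 (L = -3*(-58 - 1*246) = -3*(-58 - 246) = -3*(-304) = 912)
(344 + 14)*L = (344 + 14)*912 = 358*912 = 326496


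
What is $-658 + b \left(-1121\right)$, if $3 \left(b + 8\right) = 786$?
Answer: $-285392$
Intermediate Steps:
$b = 254$ ($b = -8 + \frac{1}{3} \cdot 786 = -8 + 262 = 254$)
$-658 + b \left(-1121\right) = -658 + 254 \left(-1121\right) = -658 - 284734 = -285392$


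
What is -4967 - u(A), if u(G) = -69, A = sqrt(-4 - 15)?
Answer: -4898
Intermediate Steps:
A = I*sqrt(19) (A = sqrt(-19) = I*sqrt(19) ≈ 4.3589*I)
-4967 - u(A) = -4967 - 1*(-69) = -4967 + 69 = -4898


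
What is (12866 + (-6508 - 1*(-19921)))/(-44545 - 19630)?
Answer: -26279/64175 ≈ -0.40949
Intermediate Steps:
(12866 + (-6508 - 1*(-19921)))/(-44545 - 19630) = (12866 + (-6508 + 19921))/(-64175) = (12866 + 13413)*(-1/64175) = 26279*(-1/64175) = -26279/64175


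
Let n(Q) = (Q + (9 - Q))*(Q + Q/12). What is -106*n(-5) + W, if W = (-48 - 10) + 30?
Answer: 10279/2 ≈ 5139.5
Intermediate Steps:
n(Q) = 39*Q/4 (n(Q) = 9*(Q + Q*(1/12)) = 9*(Q + Q/12) = 9*(13*Q/12) = 39*Q/4)
W = -28 (W = -58 + 30 = -28)
-106*n(-5) + W = -2067*(-5)/2 - 28 = -106*(-195/4) - 28 = 10335/2 - 28 = 10279/2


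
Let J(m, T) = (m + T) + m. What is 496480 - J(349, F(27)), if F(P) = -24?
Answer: 495806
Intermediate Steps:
J(m, T) = T + 2*m (J(m, T) = (T + m) + m = T + 2*m)
496480 - J(349, F(27)) = 496480 - (-24 + 2*349) = 496480 - (-24 + 698) = 496480 - 1*674 = 496480 - 674 = 495806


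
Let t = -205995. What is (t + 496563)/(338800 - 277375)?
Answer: 96856/20475 ≈ 4.7305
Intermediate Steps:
(t + 496563)/(338800 - 277375) = (-205995 + 496563)/(338800 - 277375) = 290568/61425 = 290568*(1/61425) = 96856/20475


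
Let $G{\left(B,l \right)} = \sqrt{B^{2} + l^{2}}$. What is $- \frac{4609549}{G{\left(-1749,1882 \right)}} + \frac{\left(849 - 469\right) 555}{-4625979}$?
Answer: $- \frac{70300}{1541993} - \frac{4609549 \sqrt{264037}}{1320185} \approx -1794.2$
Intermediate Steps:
$- \frac{4609549}{G{\left(-1749,1882 \right)}} + \frac{\left(849 - 469\right) 555}{-4625979} = - \frac{4609549}{\sqrt{\left(-1749\right)^{2} + 1882^{2}}} + \frac{\left(849 - 469\right) 555}{-4625979} = - \frac{4609549}{\sqrt{3059001 + 3541924}} + 380 \cdot 555 \left(- \frac{1}{4625979}\right) = - \frac{4609549}{\sqrt{6600925}} + 210900 \left(- \frac{1}{4625979}\right) = - \frac{4609549}{5 \sqrt{264037}} - \frac{70300}{1541993} = - 4609549 \frac{\sqrt{264037}}{1320185} - \frac{70300}{1541993} = - \frac{4609549 \sqrt{264037}}{1320185} - \frac{70300}{1541993} = - \frac{70300}{1541993} - \frac{4609549 \sqrt{264037}}{1320185}$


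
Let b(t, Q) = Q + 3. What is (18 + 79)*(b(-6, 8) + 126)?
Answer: 13289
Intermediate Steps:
b(t, Q) = 3 + Q
(18 + 79)*(b(-6, 8) + 126) = (18 + 79)*((3 + 8) + 126) = 97*(11 + 126) = 97*137 = 13289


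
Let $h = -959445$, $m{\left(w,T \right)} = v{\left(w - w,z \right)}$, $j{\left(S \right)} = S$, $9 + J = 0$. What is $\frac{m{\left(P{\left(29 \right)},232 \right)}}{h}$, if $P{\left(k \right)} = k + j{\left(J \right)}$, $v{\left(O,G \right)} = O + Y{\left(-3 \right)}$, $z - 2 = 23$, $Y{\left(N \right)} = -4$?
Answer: $\frac{4}{959445} \approx 4.1691 \cdot 10^{-6}$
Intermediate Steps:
$z = 25$ ($z = 2 + 23 = 25$)
$J = -9$ ($J = -9 + 0 = -9$)
$v{\left(O,G \right)} = -4 + O$ ($v{\left(O,G \right)} = O - 4 = -4 + O$)
$P{\left(k \right)} = -9 + k$ ($P{\left(k \right)} = k - 9 = -9 + k$)
$m{\left(w,T \right)} = -4$ ($m{\left(w,T \right)} = -4 + \left(w - w\right) = -4 + 0 = -4$)
$\frac{m{\left(P{\left(29 \right)},232 \right)}}{h} = - \frac{4}{-959445} = \left(-4\right) \left(- \frac{1}{959445}\right) = \frac{4}{959445}$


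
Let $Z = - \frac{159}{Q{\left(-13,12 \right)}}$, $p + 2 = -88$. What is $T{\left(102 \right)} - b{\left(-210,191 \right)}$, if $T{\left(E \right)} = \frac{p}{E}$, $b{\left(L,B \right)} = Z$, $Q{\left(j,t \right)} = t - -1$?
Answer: $\frac{2508}{221} \approx 11.348$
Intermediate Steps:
$p = -90$ ($p = -2 - 88 = -90$)
$Q{\left(j,t \right)} = 1 + t$ ($Q{\left(j,t \right)} = t + 1 = 1 + t$)
$Z = - \frac{159}{13}$ ($Z = - \frac{159}{1 + 12} = - \frac{159}{13} \approx -12.231$)
$b{\left(L,B \right)} = - \frac{159}{13}$
$T{\left(E \right)} = - \frac{90}{E}$
$T{\left(102 \right)} - b{\left(-210,191 \right)} = - \frac{90}{102} - - \frac{159}{13} = \left(-90\right) \frac{1}{102} + \frac{159}{13} = - \frac{15}{17} + \frac{159}{13} = \frac{2508}{221}$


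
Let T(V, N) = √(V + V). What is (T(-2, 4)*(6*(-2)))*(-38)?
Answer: 912*I ≈ 912.0*I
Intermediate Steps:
T(V, N) = √2*√V (T(V, N) = √(2*V) = √2*√V)
(T(-2, 4)*(6*(-2)))*(-38) = ((√2*√(-2))*(6*(-2)))*(-38) = ((√2*(I*√2))*(-12))*(-38) = ((2*I)*(-12))*(-38) = -24*I*(-38) = 912*I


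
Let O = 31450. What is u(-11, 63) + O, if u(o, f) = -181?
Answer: 31269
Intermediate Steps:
u(-11, 63) + O = -181 + 31450 = 31269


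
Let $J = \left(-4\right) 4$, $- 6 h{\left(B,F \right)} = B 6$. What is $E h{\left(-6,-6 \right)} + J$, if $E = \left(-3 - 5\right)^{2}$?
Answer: $368$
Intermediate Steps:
$h{\left(B,F \right)} = - B$ ($h{\left(B,F \right)} = - \frac{B 6}{6} = - \frac{6 B}{6} = - B$)
$J = -16$
$E = 64$ ($E = \left(-8\right)^{2} = 64$)
$E h{\left(-6,-6 \right)} + J = 64 \left(\left(-1\right) \left(-6\right)\right) - 16 = 64 \cdot 6 - 16 = 384 - 16 = 368$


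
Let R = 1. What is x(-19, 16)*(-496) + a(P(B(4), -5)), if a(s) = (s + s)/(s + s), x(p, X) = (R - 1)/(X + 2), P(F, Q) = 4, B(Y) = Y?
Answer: 1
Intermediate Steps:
x(p, X) = 0 (x(p, X) = (1 - 1)/(X + 2) = 0/(2 + X) = 0)
a(s) = 1 (a(s) = (2*s)/((2*s)) = (2*s)*(1/(2*s)) = 1)
x(-19, 16)*(-496) + a(P(B(4), -5)) = 0*(-496) + 1 = 0 + 1 = 1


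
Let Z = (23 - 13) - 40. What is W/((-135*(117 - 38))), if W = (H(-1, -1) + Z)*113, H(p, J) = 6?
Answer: 904/3555 ≈ 0.25429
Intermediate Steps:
Z = -30 (Z = 10 - 40 = -30)
W = -2712 (W = (6 - 30)*113 = -24*113 = -2712)
W/((-135*(117 - 38))) = -2712*(-1/(135*(117 - 38))) = -2712/((-135*79)) = -2712/(-10665) = -2712*(-1/10665) = 904/3555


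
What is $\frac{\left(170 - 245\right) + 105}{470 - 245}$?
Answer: $\frac{2}{15} \approx 0.13333$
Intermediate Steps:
$\frac{\left(170 - 245\right) + 105}{470 - 245} = \frac{\left(170 - 245\right) + 105}{225} = \left(-75 + 105\right) \frac{1}{225} = 30 \cdot \frac{1}{225} = \frac{2}{15}$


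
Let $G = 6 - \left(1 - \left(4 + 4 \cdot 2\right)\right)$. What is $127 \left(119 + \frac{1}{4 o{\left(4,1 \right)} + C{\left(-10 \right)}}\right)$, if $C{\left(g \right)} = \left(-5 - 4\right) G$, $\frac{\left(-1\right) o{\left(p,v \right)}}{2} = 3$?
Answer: $\frac{2674874}{177} \approx 15112.0$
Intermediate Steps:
$o{\left(p,v \right)} = -6$ ($o{\left(p,v \right)} = \left(-2\right) 3 = -6$)
$G = 17$ ($G = 6 - \left(1 - \left(4 + 8\right)\right) = 6 - \left(1 - 12\right) = 6 - -11 = 6 + 11 = 17$)
$C{\left(g \right)} = -153$ ($C{\left(g \right)} = \left(-5 - 4\right) 17 = \left(-9\right) 17 = -153$)
$127 \left(119 + \frac{1}{4 o{\left(4,1 \right)} + C{\left(-10 \right)}}\right) = 127 \left(119 + \frac{1}{4 \left(-6\right) - 153}\right) = 127 \left(119 + \frac{1}{-24 - 153}\right) = 127 \left(119 + \frac{1}{-177}\right) = 127 \left(119 - \frac{1}{177}\right) = 127 \cdot \frac{21062}{177} = \frac{2674874}{177}$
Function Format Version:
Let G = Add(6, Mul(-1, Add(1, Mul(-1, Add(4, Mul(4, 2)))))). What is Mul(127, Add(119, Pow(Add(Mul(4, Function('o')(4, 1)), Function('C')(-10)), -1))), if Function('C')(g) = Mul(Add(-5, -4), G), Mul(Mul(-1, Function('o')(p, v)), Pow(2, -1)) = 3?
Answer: Rational(2674874, 177) ≈ 15112.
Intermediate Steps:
Function('o')(p, v) = -6 (Function('o')(p, v) = Mul(-2, 3) = -6)
G = 17 (G = Add(6, Mul(-1, Add(1, Mul(-1, Add(4, 8))))) = Add(6, Mul(-1, Add(1, Mul(-1, 12)))) = Add(6, Mul(-1, Add(1, -12))) = Add(6, Mul(-1, -11)) = Add(6, 11) = 17)
Function('C')(g) = -153 (Function('C')(g) = Mul(Add(-5, -4), 17) = Mul(-9, 17) = -153)
Mul(127, Add(119, Pow(Add(Mul(4, Function('o')(4, 1)), Function('C')(-10)), -1))) = Mul(127, Add(119, Pow(Add(Mul(4, -6), -153), -1))) = Mul(127, Add(119, Pow(Add(-24, -153), -1))) = Mul(127, Add(119, Pow(-177, -1))) = Mul(127, Add(119, Rational(-1, 177))) = Mul(127, Rational(21062, 177)) = Rational(2674874, 177)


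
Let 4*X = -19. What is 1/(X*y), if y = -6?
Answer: 2/57 ≈ 0.035088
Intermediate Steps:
X = -19/4 (X = (¼)*(-19) = -19/4 ≈ -4.7500)
1/(X*y) = 1/(-19/4*(-6)) = 1/(57/2) = 2/57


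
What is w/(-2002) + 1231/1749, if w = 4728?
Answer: -263855/159159 ≈ -1.6578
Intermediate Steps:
w/(-2002) + 1231/1749 = 4728/(-2002) + 1231/1749 = 4728*(-1/2002) + 1231*(1/1749) = -2364/1001 + 1231/1749 = -263855/159159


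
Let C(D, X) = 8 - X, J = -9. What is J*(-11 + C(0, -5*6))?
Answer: -243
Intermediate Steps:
J*(-11 + C(0, -5*6)) = -9*(-11 + (8 - (-5)*6)) = -9*(-11 + (8 - 1*(-30))) = -9*(-11 + (8 + 30)) = -9*(-11 + 38) = -9*27 = -243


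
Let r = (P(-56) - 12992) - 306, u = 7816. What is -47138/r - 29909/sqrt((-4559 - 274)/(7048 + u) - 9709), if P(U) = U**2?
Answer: 23569/5081 + 119636*I*sqrt(793329769)/11101493 ≈ 4.6387 + 303.53*I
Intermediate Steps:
r = -10162 (r = ((-56)**2 - 12992) - 306 = (3136 - 12992) - 306 = -9856 - 306 = -10162)
-47138/r - 29909/sqrt((-4559 - 274)/(7048 + u) - 9709) = -47138/(-10162) - 29909/sqrt((-4559 - 274)/(7048 + 7816) - 9709) = -47138*(-1/10162) - 29909/sqrt(-4833/14864 - 9709) = 23569/5081 - 29909/sqrt(-4833*1/14864 - 9709) = 23569/5081 - 29909/sqrt(-4833/14864 - 9709) = 23569/5081 - 29909*(-4*I*sqrt(793329769)/11101493) = 23569/5081 - (-119636)*I*sqrt(793329769)/11101493 = 23569/5081 + 119636*I*sqrt(793329769)/11101493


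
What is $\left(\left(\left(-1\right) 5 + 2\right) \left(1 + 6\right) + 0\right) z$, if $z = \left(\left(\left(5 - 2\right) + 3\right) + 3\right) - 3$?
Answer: $-126$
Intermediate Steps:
$z = 6$ ($z = \left(\left(3 + 3\right) + 3\right) - 3 = \left(6 + 3\right) - 3 = 9 - 3 = 6$)
$\left(\left(\left(-1\right) 5 + 2\right) \left(1 + 6\right) + 0\right) z = \left(\left(\left(-1\right) 5 + 2\right) \left(1 + 6\right) + 0\right) 6 = \left(\left(-5 + 2\right) 7 + 0\right) 6 = \left(\left(-3\right) 7 + 0\right) 6 = \left(-21 + 0\right) 6 = \left(-21\right) 6 = -126$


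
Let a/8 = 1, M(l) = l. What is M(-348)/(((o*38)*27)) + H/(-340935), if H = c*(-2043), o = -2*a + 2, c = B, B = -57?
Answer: -6166892/19433295 ≈ -0.31734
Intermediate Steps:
a = 8 (a = 8*1 = 8)
c = -57
o = -14 (o = -2*8 + 2 = -16 + 2 = -14)
H = 116451 (H = -57*(-2043) = 116451)
M(-348)/(((o*38)*27)) + H/(-340935) = -348/(-14*38*27) + 116451/(-340935) = -348/((-532*27)) + 116451*(-1/340935) = -348/(-14364) - 38817/113645 = -348*(-1/14364) - 38817/113645 = 29/1197 - 38817/113645 = -6166892/19433295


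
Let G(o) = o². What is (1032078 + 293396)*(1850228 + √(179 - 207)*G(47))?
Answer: 2452429108072 + 5855944132*I*√7 ≈ 2.4524e+12 + 1.5493e+10*I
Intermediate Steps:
(1032078 + 293396)*(1850228 + √(179 - 207)*G(47)) = (1032078 + 293396)*(1850228 + √(179 - 207)*47²) = 1325474*(1850228 + √(-28)*2209) = 1325474*(1850228 + (2*I*√7)*2209) = 1325474*(1850228 + 4418*I*√7) = 2452429108072 + 5855944132*I*√7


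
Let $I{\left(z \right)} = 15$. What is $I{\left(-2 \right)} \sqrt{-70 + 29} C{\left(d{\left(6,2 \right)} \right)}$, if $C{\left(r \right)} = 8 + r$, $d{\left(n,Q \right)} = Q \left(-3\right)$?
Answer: $30 i \sqrt{41} \approx 192.09 i$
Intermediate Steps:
$d{\left(n,Q \right)} = - 3 Q$
$I{\left(-2 \right)} \sqrt{-70 + 29} C{\left(d{\left(6,2 \right)} \right)} = 15 \sqrt{-70 + 29} \left(8 - 6\right) = 15 \sqrt{-41} \left(8 - 6\right) = 15 i \sqrt{41} \cdot 2 = 30 i \sqrt{41}$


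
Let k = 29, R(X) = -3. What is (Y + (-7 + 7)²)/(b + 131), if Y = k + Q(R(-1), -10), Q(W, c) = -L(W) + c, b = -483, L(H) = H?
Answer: -1/16 ≈ -0.062500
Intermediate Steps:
Q(W, c) = c - W (Q(W, c) = -W + c = c - W)
Y = 22 (Y = 29 + (-10 - 1*(-3)) = 29 + (-10 + 3) = 29 - 7 = 22)
(Y + (-7 + 7)²)/(b + 131) = (22 + (-7 + 7)²)/(-483 + 131) = (22 + 0²)/(-352) = (22 + 0)*(-1/352) = 22*(-1/352) = -1/16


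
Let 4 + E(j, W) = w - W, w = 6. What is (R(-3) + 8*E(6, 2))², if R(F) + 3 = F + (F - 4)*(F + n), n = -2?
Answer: 841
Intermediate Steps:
R(F) = -3 + F + (-4 + F)*(-2 + F) (R(F) = -3 + (F + (F - 4)*(F - 2)) = -3 + (F + (-4 + F)*(-2 + F)) = -3 + F + (-4 + F)*(-2 + F))
E(j, W) = 2 - W (E(j, W) = -4 + (6 - W) = 2 - W)
(R(-3) + 8*E(6, 2))² = ((5 + (-3)² - 5*(-3)) + 8*(2 - 1*2))² = ((5 + 9 + 15) + 8*(2 - 2))² = (29 + 8*0)² = (29 + 0)² = 29² = 841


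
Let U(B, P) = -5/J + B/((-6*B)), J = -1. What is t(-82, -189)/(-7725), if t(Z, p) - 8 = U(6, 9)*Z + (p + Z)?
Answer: 1978/23175 ≈ 0.085351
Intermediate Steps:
U(B, P) = 29/6 (U(B, P) = -5/(-1) + B/((-6*B)) = -5*(-1) + B*(-1/(6*B)) = 5 - ⅙ = 29/6)
t(Z, p) = 8 + p + 35*Z/6 (t(Z, p) = 8 + (29*Z/6 + (p + Z)) = 8 + (29*Z/6 + (Z + p)) = 8 + (p + 35*Z/6) = 8 + p + 35*Z/6)
t(-82, -189)/(-7725) = (8 - 189 + (35/6)*(-82))/(-7725) = (8 - 189 - 1435/3)*(-1/7725) = -1978/3*(-1/7725) = 1978/23175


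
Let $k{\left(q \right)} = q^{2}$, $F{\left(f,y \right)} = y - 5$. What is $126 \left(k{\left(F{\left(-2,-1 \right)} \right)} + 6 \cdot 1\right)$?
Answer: $5292$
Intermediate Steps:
$F{\left(f,y \right)} = -5 + y$ ($F{\left(f,y \right)} = y - 5 = -5 + y$)
$126 \left(k{\left(F{\left(-2,-1 \right)} \right)} + 6 \cdot 1\right) = 126 \left(\left(-5 - 1\right)^{2} + 6 \cdot 1\right) = 126 \left(\left(-6\right)^{2} + 6\right) = 126 \left(36 + 6\right) = 126 \cdot 42 = 5292$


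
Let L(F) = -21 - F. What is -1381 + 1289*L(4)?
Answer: -33606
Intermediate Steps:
-1381 + 1289*L(4) = -1381 + 1289*(-21 - 1*4) = -1381 + 1289*(-21 - 4) = -1381 + 1289*(-25) = -1381 - 32225 = -33606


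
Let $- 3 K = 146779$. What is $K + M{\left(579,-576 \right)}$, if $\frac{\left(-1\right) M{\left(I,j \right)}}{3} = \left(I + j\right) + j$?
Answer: $- \frac{141622}{3} \approx -47207.0$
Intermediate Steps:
$K = - \frac{146779}{3}$ ($K = \left(- \frac{1}{3}\right) 146779 = - \frac{146779}{3} \approx -48926.0$)
$M{\left(I,j \right)} = - 6 j - 3 I$ ($M{\left(I,j \right)} = - 3 \left(\left(I + j\right) + j\right) = - 3 \left(I + 2 j\right) = - 6 j - 3 I$)
$K + M{\left(579,-576 \right)} = - \frac{146779}{3} - -1719 = - \frac{146779}{3} + \left(3456 - 1737\right) = - \frac{146779}{3} + 1719 = - \frac{141622}{3}$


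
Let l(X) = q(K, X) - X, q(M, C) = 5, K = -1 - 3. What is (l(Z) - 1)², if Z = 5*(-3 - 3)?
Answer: 1156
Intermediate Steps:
K = -4
Z = -30 (Z = 5*(-6) = -30)
l(X) = 5 - X
(l(Z) - 1)² = ((5 - 1*(-30)) - 1)² = ((5 + 30) - 1)² = (35 - 1)² = 34² = 1156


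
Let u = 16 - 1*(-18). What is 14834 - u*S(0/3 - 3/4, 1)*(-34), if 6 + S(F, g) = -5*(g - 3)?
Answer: 19458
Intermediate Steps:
S(F, g) = 9 - 5*g (S(F, g) = -6 - 5*(g - 3) = -6 - 5*(-3 + g) = -6 + (15 - 5*g) = 9 - 5*g)
u = 34 (u = 16 + 18 = 34)
14834 - u*S(0/3 - 3/4, 1)*(-34) = 14834 - 34*(9 - 5*1)*(-34) = 14834 - 34*(9 - 5)*(-34) = 14834 - 34*4*(-34) = 14834 - 136*(-34) = 14834 - 1*(-4624) = 14834 + 4624 = 19458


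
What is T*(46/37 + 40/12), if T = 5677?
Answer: 2883916/111 ≈ 25981.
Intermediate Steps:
T*(46/37 + 40/12) = 5677*(46/37 + 40/12) = 5677*(46*(1/37) + 40*(1/12)) = 5677*(46/37 + 10/3) = 5677*(508/111) = 2883916/111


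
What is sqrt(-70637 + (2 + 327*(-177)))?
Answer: I*sqrt(128514) ≈ 358.49*I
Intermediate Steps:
sqrt(-70637 + (2 + 327*(-177))) = sqrt(-70637 + (2 - 57879)) = sqrt(-70637 - 57877) = sqrt(-128514) = I*sqrt(128514)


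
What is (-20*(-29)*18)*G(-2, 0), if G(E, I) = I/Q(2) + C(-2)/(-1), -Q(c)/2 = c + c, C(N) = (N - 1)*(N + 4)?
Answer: 62640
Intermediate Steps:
C(N) = (-1 + N)*(4 + N)
Q(c) = -4*c (Q(c) = -2*(c + c) = -4*c)
G(E, I) = 6 - I/8 (G(E, I) = I/((-4*2)) + (-4 + (-2)² + 3*(-2))/(-1) = I/(-8) + (-4 + 4 - 6)*(-1) = I*(-⅛) - 6*(-1) = -I/8 + 6 = 6 - I/8)
(-20*(-29)*18)*G(-2, 0) = (-20*(-29)*18)*(6 - ⅛*0) = (580*18)*(6 + 0) = 10440*6 = 62640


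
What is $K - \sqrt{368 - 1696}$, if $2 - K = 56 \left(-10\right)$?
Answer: $562 - 4 i \sqrt{83} \approx 562.0 - 36.442 i$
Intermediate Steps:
$K = 562$ ($K = 2 - 56 \left(-10\right) = 2 - -560 = 2 + 560 = 562$)
$K - \sqrt{368 - 1696} = 562 - \sqrt{368 - 1696} = 562 - \sqrt{-1328} = 562 - 4 i \sqrt{83}$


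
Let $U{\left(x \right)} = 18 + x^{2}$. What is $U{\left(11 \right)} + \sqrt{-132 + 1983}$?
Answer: $139 + \sqrt{1851} \approx 182.02$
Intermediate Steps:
$U{\left(11 \right)} + \sqrt{-132 + 1983} = \left(18 + 11^{2}\right) + \sqrt{-132 + 1983} = \left(18 + 121\right) + \sqrt{1851} = 139 + \sqrt{1851}$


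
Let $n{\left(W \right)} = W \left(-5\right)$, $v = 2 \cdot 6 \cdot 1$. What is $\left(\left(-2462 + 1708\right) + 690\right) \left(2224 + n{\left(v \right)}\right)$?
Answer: $-138496$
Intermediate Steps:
$v = 12$ ($v = 12 \cdot 1 = 12$)
$n{\left(W \right)} = - 5 W$
$\left(\left(-2462 + 1708\right) + 690\right) \left(2224 + n{\left(v \right)}\right) = \left(\left(-2462 + 1708\right) + 690\right) \left(2224 - 60\right) = \left(-754 + 690\right) \left(2224 - 60\right) = \left(-64\right) 2164 = -138496$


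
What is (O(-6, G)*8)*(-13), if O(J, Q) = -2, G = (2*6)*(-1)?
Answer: 208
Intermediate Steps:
G = -12 (G = 12*(-1) = -12)
(O(-6, G)*8)*(-13) = -2*8*(-13) = -16*(-13) = 208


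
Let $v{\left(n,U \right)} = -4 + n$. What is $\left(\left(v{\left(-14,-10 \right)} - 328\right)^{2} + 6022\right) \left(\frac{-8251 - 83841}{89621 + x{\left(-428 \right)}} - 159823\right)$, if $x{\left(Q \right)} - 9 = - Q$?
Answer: $- \frac{904900665468794}{45029} \approx -2.0096 \cdot 10^{10}$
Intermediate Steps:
$x{\left(Q \right)} = 9 - Q$
$\left(\left(v{\left(-14,-10 \right)} - 328\right)^{2} + 6022\right) \left(\frac{-8251 - 83841}{89621 + x{\left(-428 \right)}} - 159823\right) = \left(\left(\left(-4 - 14\right) - 328\right)^{2} + 6022\right) \left(\frac{-8251 - 83841}{89621 + \left(9 - -428\right)} - 159823\right) = \left(\left(-18 - 328\right)^{2} + 6022\right) \left(- \frac{92092}{89621 + \left(9 + 428\right)} - 159823\right) = \left(\left(-346\right)^{2} + 6022\right) \left(- \frac{92092}{89621 + 437} - 159823\right) = \left(119716 + 6022\right) \left(- \frac{92092}{90058} - 159823\right) = 125738 \left(\left(-92092\right) \frac{1}{90058} - 159823\right) = 125738 \left(- \frac{46046}{45029} - 159823\right) = 125738 \left(- \frac{7196715913}{45029}\right) = - \frac{904900665468794}{45029}$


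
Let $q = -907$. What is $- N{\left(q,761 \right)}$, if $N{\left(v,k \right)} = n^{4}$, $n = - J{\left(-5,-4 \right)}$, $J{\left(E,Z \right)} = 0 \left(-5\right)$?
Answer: $0$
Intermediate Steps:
$J{\left(E,Z \right)} = 0$
$n = 0$ ($n = \left(-1\right) 0 = 0$)
$N{\left(v,k \right)} = 0$ ($N{\left(v,k \right)} = 0^{4} = 0$)
$- N{\left(q,761 \right)} = \left(-1\right) 0 = 0$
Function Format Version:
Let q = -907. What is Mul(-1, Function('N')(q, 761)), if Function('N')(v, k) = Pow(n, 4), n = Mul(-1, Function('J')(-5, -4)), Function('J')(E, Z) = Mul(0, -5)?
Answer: 0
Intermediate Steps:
Function('J')(E, Z) = 0
n = 0 (n = Mul(-1, 0) = 0)
Function('N')(v, k) = 0 (Function('N')(v, k) = Pow(0, 4) = 0)
Mul(-1, Function('N')(q, 761)) = Mul(-1, 0) = 0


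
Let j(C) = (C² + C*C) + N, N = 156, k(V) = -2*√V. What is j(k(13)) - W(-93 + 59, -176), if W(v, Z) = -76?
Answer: 336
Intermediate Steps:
j(C) = 156 + 2*C² (j(C) = (C² + C*C) + 156 = (C² + C²) + 156 = 2*C² + 156 = 156 + 2*C²)
j(k(13)) - W(-93 + 59, -176) = (156 + 2*(-2*√13)²) - 1*(-76) = (156 + 2*52) + 76 = (156 + 104) + 76 = 260 + 76 = 336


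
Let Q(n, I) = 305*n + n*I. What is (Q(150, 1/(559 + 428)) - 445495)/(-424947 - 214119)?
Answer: 43838685/70084238 ≈ 0.62551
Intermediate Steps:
Q(n, I) = 305*n + I*n
(Q(150, 1/(559 + 428)) - 445495)/(-424947 - 214119) = (150*(305 + 1/(559 + 428)) - 445495)/(-424947 - 214119) = (150*(305 + 1/987) - 445495)/(-639066) = (150*(305 + 1/987) - 445495)*(-1/639066) = (150*(301036/987) - 445495)*(-1/639066) = (15051800/329 - 445495)*(-1/639066) = -131516055/329*(-1/639066) = 43838685/70084238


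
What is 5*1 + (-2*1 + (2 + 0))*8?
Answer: 5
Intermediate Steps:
5*1 + (-2*1 + (2 + 0))*8 = 5 + (-2 + 2)*8 = 5 + 0*8 = 5 + 0 = 5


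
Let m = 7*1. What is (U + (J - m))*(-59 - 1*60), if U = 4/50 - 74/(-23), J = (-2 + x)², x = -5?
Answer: -3099474/575 ≈ -5390.4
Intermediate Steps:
J = 49 (J = (-2 - 5)² = (-7)² = 49)
U = 1896/575 (U = 4*(1/50) - 74*(-1/23) = 2/25 + 74/23 = 1896/575 ≈ 3.2974)
m = 7
(U + (J - m))*(-59 - 1*60) = (1896/575 + (49 - 1*7))*(-59 - 1*60) = (1896/575 + (49 - 7))*(-59 - 60) = (1896/575 + 42)*(-119) = (26046/575)*(-119) = -3099474/575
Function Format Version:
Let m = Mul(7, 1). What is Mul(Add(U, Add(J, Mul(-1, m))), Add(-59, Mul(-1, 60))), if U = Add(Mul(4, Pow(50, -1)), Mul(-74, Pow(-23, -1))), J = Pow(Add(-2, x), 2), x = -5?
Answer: Rational(-3099474, 575) ≈ -5390.4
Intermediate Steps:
J = 49 (J = Pow(Add(-2, -5), 2) = Pow(-7, 2) = 49)
U = Rational(1896, 575) (U = Add(Mul(4, Rational(1, 50)), Mul(-74, Rational(-1, 23))) = Add(Rational(2, 25), Rational(74, 23)) = Rational(1896, 575) ≈ 3.2974)
m = 7
Mul(Add(U, Add(J, Mul(-1, m))), Add(-59, Mul(-1, 60))) = Mul(Add(Rational(1896, 575), Add(49, Mul(-1, 7))), Add(-59, Mul(-1, 60))) = Mul(Add(Rational(1896, 575), Add(49, -7)), Add(-59, -60)) = Mul(Add(Rational(1896, 575), 42), -119) = Mul(Rational(26046, 575), -119) = Rational(-3099474, 575)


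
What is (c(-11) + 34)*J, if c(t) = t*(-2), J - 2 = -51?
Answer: -2744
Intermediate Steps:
J = -49 (J = 2 - 51 = -49)
c(t) = -2*t
(c(-11) + 34)*J = (-2*(-11) + 34)*(-49) = (22 + 34)*(-49) = 56*(-49) = -2744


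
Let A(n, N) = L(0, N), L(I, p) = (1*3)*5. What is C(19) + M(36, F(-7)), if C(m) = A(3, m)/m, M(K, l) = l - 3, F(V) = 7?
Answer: 91/19 ≈ 4.7895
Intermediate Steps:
M(K, l) = -3 + l
L(I, p) = 15 (L(I, p) = 3*5 = 15)
A(n, N) = 15
C(m) = 15/m
C(19) + M(36, F(-7)) = 15/19 + (-3 + 7) = 15*(1/19) + 4 = 15/19 + 4 = 91/19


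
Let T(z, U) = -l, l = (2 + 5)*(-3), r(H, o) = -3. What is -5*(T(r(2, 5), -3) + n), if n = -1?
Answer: -100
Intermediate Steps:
l = -21 (l = 7*(-3) = -21)
T(z, U) = 21 (T(z, U) = -1*(-21) = 21)
-5*(T(r(2, 5), -3) + n) = -5*(21 - 1) = -5*20 = -100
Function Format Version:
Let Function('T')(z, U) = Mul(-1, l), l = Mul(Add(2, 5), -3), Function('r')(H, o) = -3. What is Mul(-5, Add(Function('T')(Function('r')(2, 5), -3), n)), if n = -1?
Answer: -100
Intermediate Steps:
l = -21 (l = Mul(7, -3) = -21)
Function('T')(z, U) = 21 (Function('T')(z, U) = Mul(-1, -21) = 21)
Mul(-5, Add(Function('T')(Function('r')(2, 5), -3), n)) = Mul(-5, Add(21, -1)) = Mul(-5, 20) = -100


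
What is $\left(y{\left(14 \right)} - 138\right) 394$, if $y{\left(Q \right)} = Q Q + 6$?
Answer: $25216$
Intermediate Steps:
$y{\left(Q \right)} = 6 + Q^{2}$ ($y{\left(Q \right)} = Q^{2} + 6 = 6 + Q^{2}$)
$\left(y{\left(14 \right)} - 138\right) 394 = \left(\left(6 + 14^{2}\right) - 138\right) 394 = \left(\left(6 + 196\right) - 138\right) 394 = \left(202 - 138\right) 394 = 64 \cdot 394 = 25216$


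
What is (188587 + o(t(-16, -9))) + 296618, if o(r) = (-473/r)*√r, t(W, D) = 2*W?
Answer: 485205 + 473*I*√2/8 ≈ 4.8521e+5 + 83.615*I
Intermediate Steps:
o(r) = -473/√r
(188587 + o(t(-16, -9))) + 296618 = (188587 - 473*(-I*√2/8)) + 296618 = (188587 - (-473)*I*√2/8) + 296618 = (188587 + 473*I*√2/8) + 296618 = 485205 + 473*I*√2/8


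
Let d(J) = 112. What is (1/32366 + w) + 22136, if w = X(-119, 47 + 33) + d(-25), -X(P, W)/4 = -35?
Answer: 724610009/32366 ≈ 22388.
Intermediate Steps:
X(P, W) = 140 (X(P, W) = -4*(-35) = 140)
w = 252 (w = 140 + 112 = 252)
(1/32366 + w) + 22136 = (1/32366 + 252) + 22136 = 8156233/32366 + 22136 = 724610009/32366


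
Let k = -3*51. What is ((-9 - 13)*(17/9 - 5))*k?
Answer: -10472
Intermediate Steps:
k = -153
((-9 - 13)*(17/9 - 5))*k = ((-9 - 13)*(17/9 - 5))*(-153) = -22*(17*(1/9) - 5)*(-153) = -22*(17/9 - 5)*(-153) = -22*(-28/9)*(-153) = (616/9)*(-153) = -10472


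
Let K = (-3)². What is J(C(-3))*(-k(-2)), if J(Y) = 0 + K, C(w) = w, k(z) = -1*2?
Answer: 18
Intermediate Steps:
k(z) = -2
K = 9
J(Y) = 9 (J(Y) = 0 + 9 = 9)
J(C(-3))*(-k(-2)) = 9*(-1*(-2)) = 9*2 = 18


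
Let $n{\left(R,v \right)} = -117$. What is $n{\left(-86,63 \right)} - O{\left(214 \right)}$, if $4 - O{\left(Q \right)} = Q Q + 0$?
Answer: $45675$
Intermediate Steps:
$O{\left(Q \right)} = 4 - Q^{2}$ ($O{\left(Q \right)} = 4 - \left(Q Q + 0\right) = 4 - \left(Q^{2} + 0\right) = 4 - Q^{2}$)
$n{\left(-86,63 \right)} - O{\left(214 \right)} = -117 - \left(4 - 214^{2}\right) = -117 - \left(4 - 45796\right) = -117 - -45792 = -117 + 45792 = 45675$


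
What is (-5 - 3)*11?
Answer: -88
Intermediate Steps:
(-5 - 3)*11 = -8*11 = -88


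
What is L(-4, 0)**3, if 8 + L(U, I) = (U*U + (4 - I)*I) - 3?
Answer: 125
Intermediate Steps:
L(U, I) = -11 + U**2 + I*(4 - I) (L(U, I) = -8 + ((U*U + (4 - I)*I) - 3) = -8 + ((U**2 + I*(4 - I)) - 3) = -8 + (-3 + U**2 + I*(4 - I)) = -11 + U**2 + I*(4 - I))
L(-4, 0)**3 = (-11 + (-4)**2 - 1*0**2 + 4*0)**3 = (-11 + 16 - 1*0 + 0)**3 = (-11 + 16 + 0 + 0)**3 = 5**3 = 125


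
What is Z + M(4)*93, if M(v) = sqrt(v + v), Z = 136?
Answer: 136 + 186*sqrt(2) ≈ 399.04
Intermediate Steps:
M(v) = sqrt(2)*sqrt(v) (M(v) = sqrt(2*v) = sqrt(2)*sqrt(v))
Z + M(4)*93 = 136 + (sqrt(2)*sqrt(4))*93 = 136 + (sqrt(2)*2)*93 = 136 + (2*sqrt(2))*93 = 136 + 186*sqrt(2)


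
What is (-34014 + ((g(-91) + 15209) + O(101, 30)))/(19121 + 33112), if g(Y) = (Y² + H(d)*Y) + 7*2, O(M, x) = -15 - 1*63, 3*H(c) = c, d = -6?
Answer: -10406/52233 ≈ -0.19922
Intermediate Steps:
H(c) = c/3
O(M, x) = -78 (O(M, x) = -15 - 63 = -78)
g(Y) = 14 + Y² - 2*Y (g(Y) = (Y² + ((⅓)*(-6))*Y) + 7*2 = (Y² - 2*Y) + 14 = 14 + Y² - 2*Y)
(-34014 + ((g(-91) + 15209) + O(101, 30)))/(19121 + 33112) = (-34014 + (((14 + (-91)² - 2*(-91)) + 15209) - 78))/(19121 + 33112) = (-34014 + (((14 + 8281 + 182) + 15209) - 78))/52233 = (-34014 + ((8477 + 15209) - 78))*(1/52233) = (-34014 + (23686 - 78))*(1/52233) = (-34014 + 23608)*(1/52233) = -10406*1/52233 = -10406/52233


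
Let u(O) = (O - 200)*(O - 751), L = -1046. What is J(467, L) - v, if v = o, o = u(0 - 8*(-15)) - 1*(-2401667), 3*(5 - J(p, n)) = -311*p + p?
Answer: -7211656/3 ≈ -2.4039e+6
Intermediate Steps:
J(p, n) = 5 + 310*p/3 (J(p, n) = 5 - (-311*p + p)/3 = 5 - (-310)*p/3 = 5 + 310*p/3)
u(O) = (-751 + O)*(-200 + O) (u(O) = (-200 + O)*(-751 + O) = (-751 + O)*(-200 + O))
o = 2452147 (o = (150200 + (0 - 8*(-15))**2 - 951*(0 - 8*(-15))) - 1*(-2401667) = (150200 + (0 + 120)**2 - 951*(0 + 120)) + 2401667 = (150200 + 120**2 - 951*120) + 2401667 = (150200 + 14400 - 114120) + 2401667 = 50480 + 2401667 = 2452147)
v = 2452147
J(467, L) - v = (5 + (310/3)*467) - 1*2452147 = (5 + 144770/3) - 2452147 = 144785/3 - 2452147 = -7211656/3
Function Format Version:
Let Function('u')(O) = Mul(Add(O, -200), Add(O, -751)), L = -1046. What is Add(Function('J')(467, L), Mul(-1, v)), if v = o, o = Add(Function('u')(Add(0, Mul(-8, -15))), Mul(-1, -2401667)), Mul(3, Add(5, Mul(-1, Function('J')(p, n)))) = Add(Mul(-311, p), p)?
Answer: Rational(-7211656, 3) ≈ -2.4039e+6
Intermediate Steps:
Function('J')(p, n) = Add(5, Mul(Rational(310, 3), p)) (Function('J')(p, n) = Add(5, Mul(Rational(-1, 3), Add(Mul(-311, p), p))) = Add(5, Mul(Rational(-1, 3), Mul(-310, p))) = Add(5, Mul(Rational(310, 3), p)))
Function('u')(O) = Mul(Add(-751, O), Add(-200, O)) (Function('u')(O) = Mul(Add(-200, O), Add(-751, O)) = Mul(Add(-751, O), Add(-200, O)))
o = 2452147 (o = Add(Add(150200, Pow(Add(0, Mul(-8, -15)), 2), Mul(-951, Add(0, Mul(-8, -15)))), Mul(-1, -2401667)) = Add(Add(150200, Pow(Add(0, 120), 2), Mul(-951, Add(0, 120))), 2401667) = Add(Add(150200, Pow(120, 2), Mul(-951, 120)), 2401667) = Add(Add(150200, 14400, -114120), 2401667) = Add(50480, 2401667) = 2452147)
v = 2452147
Add(Function('J')(467, L), Mul(-1, v)) = Add(Add(5, Mul(Rational(310, 3), 467)), Mul(-1, 2452147)) = Add(Add(5, Rational(144770, 3)), -2452147) = Add(Rational(144785, 3), -2452147) = Rational(-7211656, 3)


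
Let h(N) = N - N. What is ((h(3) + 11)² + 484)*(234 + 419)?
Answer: 395065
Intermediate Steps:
h(N) = 0
((h(3) + 11)² + 484)*(234 + 419) = ((0 + 11)² + 484)*(234 + 419) = (11² + 484)*653 = (121 + 484)*653 = 605*653 = 395065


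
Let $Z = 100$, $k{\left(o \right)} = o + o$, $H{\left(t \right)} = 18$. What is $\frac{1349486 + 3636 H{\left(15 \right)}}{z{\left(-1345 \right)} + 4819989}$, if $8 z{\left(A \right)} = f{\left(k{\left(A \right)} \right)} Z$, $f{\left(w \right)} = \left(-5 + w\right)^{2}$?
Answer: $\frac{2829868}{191215603} \approx 0.014799$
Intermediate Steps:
$k{\left(o \right)} = 2 o$
$z{\left(A \right)} = \frac{25 \left(-5 + 2 A\right)^{2}}{2}$ ($z{\left(A \right)} = \frac{\left(-5 + 2 A\right)^{2} \cdot 100}{8} = \frac{100 \left(-5 + 2 A\right)^{2}}{8} = \frac{25 \left(-5 + 2 A\right)^{2}}{2}$)
$\frac{1349486 + 3636 H{\left(15 \right)}}{z{\left(-1345 \right)} + 4819989} = \frac{1349486 + 3636 \cdot 18}{\frac{25 \left(-5 + 2 \left(-1345\right)\right)^{2}}{2} + 4819989} = \frac{1349486 + 65448}{\frac{25 \left(-5 - 2690\right)^{2}}{2} + 4819989} = \frac{1414934}{\frac{25 \left(-2695\right)^{2}}{2} + 4819989} = \frac{1414934}{\frac{25}{2} \cdot 7263025 + 4819989} = \frac{1414934}{\frac{181575625}{2} + 4819989} = \frac{1414934}{\frac{191215603}{2}} = 1414934 \cdot \frac{2}{191215603} = \frac{2829868}{191215603}$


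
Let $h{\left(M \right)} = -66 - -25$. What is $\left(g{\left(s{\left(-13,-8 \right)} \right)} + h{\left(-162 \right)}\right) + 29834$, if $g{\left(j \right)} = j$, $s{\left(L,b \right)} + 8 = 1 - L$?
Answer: $29799$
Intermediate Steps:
$s{\left(L,b \right)} = -7 - L$ ($s{\left(L,b \right)} = -8 - \left(-1 + L\right) = -7 - L$)
$h{\left(M \right)} = -41$ ($h{\left(M \right)} = -66 + 25 = -41$)
$\left(g{\left(s{\left(-13,-8 \right)} \right)} + h{\left(-162 \right)}\right) + 29834 = \left(\left(-7 - -13\right) - 41\right) + 29834 = \left(\left(-7 + 13\right) - 41\right) + 29834 = \left(6 - 41\right) + 29834 = -35 + 29834 = 29799$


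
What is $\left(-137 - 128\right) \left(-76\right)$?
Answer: $20140$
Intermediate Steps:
$\left(-137 - 128\right) \left(-76\right) = \left(-265\right) \left(-76\right) = 20140$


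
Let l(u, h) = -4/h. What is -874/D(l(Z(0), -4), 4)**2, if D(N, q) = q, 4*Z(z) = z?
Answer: -437/8 ≈ -54.625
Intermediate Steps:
Z(z) = z/4
-874/D(l(Z(0), -4), 4)**2 = -874/(4**2) = -874/16 = -874*1/16 = -437/8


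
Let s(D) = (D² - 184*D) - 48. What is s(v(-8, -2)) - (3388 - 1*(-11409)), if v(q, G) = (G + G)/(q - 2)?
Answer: -372961/25 ≈ -14918.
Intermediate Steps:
v(q, G) = 2*G/(-2 + q) (v(q, G) = (2*G)/(-2 + q) = 2*G/(-2 + q))
s(D) = -48 + D² - 184*D
s(v(-8, -2)) - (3388 - 1*(-11409)) = (-48 + (2*(-2)/(-2 - 8))² - 368*(-2)/(-2 - 8)) - (3388 - 1*(-11409)) = (-48 + (2*(-2)/(-10))² - 368*(-2)/(-10)) - (3388 + 11409) = (-48 + (2*(-2)*(-⅒))² - 368*(-2)*(-1)/10) - 1*14797 = (-48 + (⅖)² - 184*⅖) - 14797 = (-48 + 4/25 - 368/5) - 14797 = -3036/25 - 14797 = -372961/25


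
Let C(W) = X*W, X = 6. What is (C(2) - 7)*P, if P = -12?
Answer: -60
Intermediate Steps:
C(W) = 6*W
(C(2) - 7)*P = (6*2 - 7)*(-12) = (12 - 7)*(-12) = 5*(-12) = -60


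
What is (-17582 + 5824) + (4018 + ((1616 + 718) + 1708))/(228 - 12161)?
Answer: -140316274/11933 ≈ -11759.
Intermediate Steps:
(-17582 + 5824) + (4018 + ((1616 + 718) + 1708))/(228 - 12161) = -11758 + (4018 + (2334 + 1708))/(-11933) = -11758 + (4018 + 4042)*(-1/11933) = -11758 + 8060*(-1/11933) = -11758 - 8060/11933 = -140316274/11933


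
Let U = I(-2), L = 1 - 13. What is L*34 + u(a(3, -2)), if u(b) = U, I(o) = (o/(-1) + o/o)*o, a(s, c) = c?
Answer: -414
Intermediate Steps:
L = -12
I(o) = o*(1 - o) (I(o) = (o*(-1) + 1)*o = (-o + 1)*o = (1 - o)*o = o*(1 - o))
U = -6 (U = -2*(1 - 1*(-2)) = -2*(1 + 2) = -2*3 = -6)
u(b) = -6
L*34 + u(a(3, -2)) = -12*34 - 6 = -408 - 6 = -414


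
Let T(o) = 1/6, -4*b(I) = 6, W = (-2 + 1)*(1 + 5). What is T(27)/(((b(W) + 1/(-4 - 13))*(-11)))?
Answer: 17/1749 ≈ 0.0097198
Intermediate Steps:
W = -6 (W = -1*6 = -6)
b(I) = -3/2 (b(I) = -¼*6 = -3/2)
T(o) = ⅙
T(27)/(((b(W) + 1/(-4 - 13))*(-11))) = 1/(6*(((-3/2 + 1/(-4 - 13))*(-11)))) = 1/(6*(((-3/2 + 1/(-17))*(-11)))) = 1/(6*(((-3/2 - 1/17)*(-11)))) = 1/(6*((-53/34*(-11)))) = 1/(6*(583/34)) = (⅙)*(34/583) = 17/1749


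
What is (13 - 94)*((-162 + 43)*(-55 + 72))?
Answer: 163863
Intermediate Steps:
(13 - 94)*((-162 + 43)*(-55 + 72)) = -(-9639)*17 = -81*(-2023) = 163863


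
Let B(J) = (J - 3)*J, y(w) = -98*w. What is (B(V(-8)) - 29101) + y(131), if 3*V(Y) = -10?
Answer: -377261/9 ≈ -41918.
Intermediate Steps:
V(Y) = -10/3 (V(Y) = (⅓)*(-10) = -10/3)
B(J) = J*(-3 + J) (B(J) = (-3 + J)*J = J*(-3 + J))
(B(V(-8)) - 29101) + y(131) = (-10*(-3 - 10/3)/3 - 29101) - 98*131 = (-10/3*(-19/3) - 29101) - 12838 = (190/9 - 29101) - 12838 = -261719/9 - 12838 = -377261/9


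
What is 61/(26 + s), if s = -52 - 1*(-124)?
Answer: 61/98 ≈ 0.62245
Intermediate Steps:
s = 72 (s = -52 + 124 = 72)
61/(26 + s) = 61/(26 + 72) = 61/98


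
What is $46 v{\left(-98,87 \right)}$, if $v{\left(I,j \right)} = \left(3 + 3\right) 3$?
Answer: $828$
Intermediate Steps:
$v{\left(I,j \right)} = 18$ ($v{\left(I,j \right)} = 6 \cdot 3 = 18$)
$46 v{\left(-98,87 \right)} = 46 \cdot 18 = 828$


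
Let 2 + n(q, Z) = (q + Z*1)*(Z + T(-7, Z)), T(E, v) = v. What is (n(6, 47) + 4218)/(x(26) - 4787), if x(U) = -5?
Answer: -4599/2396 ≈ -1.9194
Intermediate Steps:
n(q, Z) = -2 + 2*Z*(Z + q) (n(q, Z) = -2 + (q + Z*1)*(Z + Z) = -2 + (q + Z)*(2*Z) = -2 + (Z + q)*(2*Z) = -2 + 2*Z*(Z + q))
(n(6, 47) + 4218)/(x(26) - 4787) = ((-2 + 2*47² + 2*47*6) + 4218)/(-5 - 4787) = ((-2 + 2*2209 + 564) + 4218)/(-4792) = ((-2 + 4418 + 564) + 4218)*(-1/4792) = (4980 + 4218)*(-1/4792) = 9198*(-1/4792) = -4599/2396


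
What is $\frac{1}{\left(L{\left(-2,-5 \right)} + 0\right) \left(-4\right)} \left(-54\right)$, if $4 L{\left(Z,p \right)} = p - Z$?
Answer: $-18$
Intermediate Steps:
$L{\left(Z,p \right)} = - \frac{Z}{4} + \frac{p}{4}$ ($L{\left(Z,p \right)} = \frac{p - Z}{4} = - \frac{Z}{4} + \frac{p}{4}$)
$\frac{1}{\left(L{\left(-2,-5 \right)} + 0\right) \left(-4\right)} \left(-54\right) = \frac{1}{\left(\left(\left(- \frac{1}{4}\right) \left(-2\right) + \frac{1}{4} \left(-5\right)\right) + 0\right) \left(-4\right)} \left(-54\right) = \frac{1}{\left(\frac{1}{2} - \frac{5}{4}\right) + 0} \left(- \frac{1}{4}\right) \left(-54\right) = \frac{1}{- \frac{3}{4} + 0} \left(- \frac{1}{4}\right) \left(-54\right) = \frac{1}{- \frac{3}{4}} \left(- \frac{1}{4}\right) \left(-54\right) = \left(- \frac{4}{3}\right) \left(- \frac{1}{4}\right) \left(-54\right) = \frac{1}{3} \left(-54\right) = -18$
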